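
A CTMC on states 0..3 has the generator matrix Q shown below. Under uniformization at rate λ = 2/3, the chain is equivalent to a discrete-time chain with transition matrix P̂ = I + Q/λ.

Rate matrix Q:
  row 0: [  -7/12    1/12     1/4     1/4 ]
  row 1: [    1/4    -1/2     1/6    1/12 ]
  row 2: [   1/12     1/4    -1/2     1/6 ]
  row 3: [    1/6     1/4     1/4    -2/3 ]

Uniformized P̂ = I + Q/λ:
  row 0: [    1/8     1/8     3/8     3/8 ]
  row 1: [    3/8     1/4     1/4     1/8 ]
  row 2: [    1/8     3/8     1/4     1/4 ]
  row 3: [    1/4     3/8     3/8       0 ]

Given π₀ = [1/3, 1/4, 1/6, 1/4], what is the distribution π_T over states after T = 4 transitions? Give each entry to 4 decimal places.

t=0: π = [0.3333, 0.2500, 0.1667, 0.2500]
t=1: π = [0.2188, 0.2604, 0.3229, 0.1979]
t=2: π = [0.2148, 0.2878, 0.3021, 0.1953]
t=3: π = [0.2214, 0.2853, 0.3013, 0.1921]
t=4: π = [0.2203, 0.2840, 0.3017, 0.1940]

π = [0.2203, 0.2840, 0.3017, 0.1940]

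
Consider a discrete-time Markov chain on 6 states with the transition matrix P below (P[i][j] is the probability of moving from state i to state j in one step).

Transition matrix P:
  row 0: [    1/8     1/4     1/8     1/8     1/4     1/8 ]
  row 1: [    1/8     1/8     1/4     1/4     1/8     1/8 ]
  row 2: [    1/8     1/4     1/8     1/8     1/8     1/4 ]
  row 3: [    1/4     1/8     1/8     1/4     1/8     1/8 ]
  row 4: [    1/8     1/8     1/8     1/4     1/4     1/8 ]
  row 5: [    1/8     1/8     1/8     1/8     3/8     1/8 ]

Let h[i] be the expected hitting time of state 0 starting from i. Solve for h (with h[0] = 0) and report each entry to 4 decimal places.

First-step conditioning: h[0] = 0; for i ≠ 0, h[i] = 1 + Σ_k P[i][k]·h[k].
  h[1] = 1 + 1/8·h[1] + 1/4·h[2] + 1/4·h[3] + 1/8·h[4] + 1/8·h[5]
  h[2] = 1 + 1/4·h[1] + 1/8·h[2] + 1/8·h[3] + 1/8·h[4] + 1/4·h[5]
  h[3] = 1 + 1/8·h[1] + 1/8·h[2] + 1/4·h[3] + 1/8·h[4] + 1/8·h[5]
  h[4] = 1 + 1/8·h[1] + 1/8·h[2] + 1/4·h[3] + 1/4·h[4] + 1/8·h[5]
  h[5] = 1 + 1/8·h[1] + 1/8·h[2] + 1/8·h[3] + 3/8·h[4] + 1/8·h[5]
Solving the 5×5 linear system over states ≠ 0 gives exactly h = [0, 449/68, 114/17, 98/17, 112/17, 455/68] (h[0] = 0 is the target).

h = [0.0000, 6.6029, 6.7059, 5.7647, 6.5882, 6.6912]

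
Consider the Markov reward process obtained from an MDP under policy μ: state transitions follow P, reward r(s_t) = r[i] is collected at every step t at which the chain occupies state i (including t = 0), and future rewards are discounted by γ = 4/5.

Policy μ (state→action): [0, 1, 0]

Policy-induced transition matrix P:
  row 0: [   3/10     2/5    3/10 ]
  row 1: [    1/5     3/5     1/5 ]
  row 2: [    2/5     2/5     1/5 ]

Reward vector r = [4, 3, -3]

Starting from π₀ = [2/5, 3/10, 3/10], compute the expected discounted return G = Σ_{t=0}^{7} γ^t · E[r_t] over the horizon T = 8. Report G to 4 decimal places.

t=0: π = [0.4000, 0.3000, 0.3000], E[r] = 1.6000, γ^t·E[r] = 1.600000, running G = 1.600000
t=1: π = [0.3000, 0.4600, 0.2400], E[r] = 1.8600, γ^t·E[r] = 1.488000, running G = 3.088000
t=2: π = [0.2780, 0.4920, 0.2300], E[r] = 1.8980, γ^t·E[r] = 1.214720, running G = 4.302720
t=3: π = [0.2738, 0.4984, 0.2278], E[r] = 1.9070, γ^t·E[r] = 0.976384, running G = 5.279104
t=4: π = [0.2729, 0.4997, 0.2274], E[r] = 1.9087, γ^t·E[r] = 0.781787, running G = 6.060891
t=5: π = [0.2728, 0.4999, 0.2273], E[r] = 1.9090, γ^t·E[r] = 0.625543, running G = 6.686434
t=6: π = [0.2727, 0.5000, 0.2273], E[r] = 1.9091, γ^t·E[r] = 0.500452, running G = 7.186886
t=7: π = [0.2727, 0.5000, 0.2273], E[r] = 1.9091, γ^t·E[r] = 0.400365, running G = 7.587251

G = 7.5873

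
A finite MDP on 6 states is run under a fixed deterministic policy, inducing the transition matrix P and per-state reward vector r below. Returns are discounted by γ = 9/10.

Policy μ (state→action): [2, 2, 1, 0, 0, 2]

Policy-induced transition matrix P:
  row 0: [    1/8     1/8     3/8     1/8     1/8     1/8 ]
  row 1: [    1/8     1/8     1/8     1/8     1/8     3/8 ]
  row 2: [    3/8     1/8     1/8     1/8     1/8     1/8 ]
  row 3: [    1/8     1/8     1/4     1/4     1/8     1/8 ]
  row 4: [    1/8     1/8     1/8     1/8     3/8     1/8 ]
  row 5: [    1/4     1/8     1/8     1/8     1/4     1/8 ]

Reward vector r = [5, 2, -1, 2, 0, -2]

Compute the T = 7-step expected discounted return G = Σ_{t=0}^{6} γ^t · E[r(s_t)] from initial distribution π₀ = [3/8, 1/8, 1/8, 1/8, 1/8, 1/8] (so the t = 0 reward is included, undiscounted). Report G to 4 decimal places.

t=0: π = [0.3750, 0.1250, 0.1250, 0.1250, 0.1250, 0.1250], E[r] = 2.0000, γ^t·E[r] = 2.000000, running G = 2.000000
t=1: π = [0.1719, 0.1250, 0.2344, 0.1406, 0.1719, 0.1563], E[r] = 0.8438, γ^t·E[r] = 0.759375, running G = 2.759375
t=2: π = [0.2031, 0.1250, 0.1855, 0.1426, 0.1875, 0.1563], E[r] = 1.0527, γ^t·E[r] = 0.852715, running G = 3.612090
t=3: π = [0.1909, 0.1250, 0.1936, 0.1428, 0.1914, 0.1563], E[r] = 0.9841, γ^t·E[r] = 0.717431, running G = 4.329521
t=4: π = [0.1929, 0.1250, 0.1906, 0.1429, 0.1924, 0.1563], E[r] = 0.9973, γ^t·E[r] = 0.654318, running G = 4.983839
t=5: π = [0.1922, 0.1250, 0.1911, 0.1429, 0.1926, 0.1563], E[r] = 0.9930, γ^t·E[r] = 0.586361, running G = 5.570200
t=6: π = [0.1923, 0.1250, 0.1909, 0.1429, 0.1927, 0.1563], E[r] = 0.9938, γ^t·E[r] = 0.528163, running G = 6.098363

G = 6.0984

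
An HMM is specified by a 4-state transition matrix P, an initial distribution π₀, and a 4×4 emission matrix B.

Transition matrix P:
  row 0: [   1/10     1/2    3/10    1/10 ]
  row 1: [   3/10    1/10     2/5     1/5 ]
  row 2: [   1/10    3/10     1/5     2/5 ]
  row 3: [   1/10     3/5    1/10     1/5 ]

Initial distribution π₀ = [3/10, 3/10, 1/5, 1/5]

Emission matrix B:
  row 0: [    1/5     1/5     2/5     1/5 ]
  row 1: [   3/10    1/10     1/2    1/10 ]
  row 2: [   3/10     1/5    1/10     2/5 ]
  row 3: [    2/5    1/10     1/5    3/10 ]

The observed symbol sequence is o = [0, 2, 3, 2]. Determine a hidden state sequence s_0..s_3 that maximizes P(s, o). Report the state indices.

t=0: δ = [6.000e-02, 9.000e-02, 6.000e-02, 8.000e-02]  (obs o_0=0)
t=1: δ = [1.080e-02, 2.400e-02, 3.600e-03, 4.800e-03]  ψ = [1, 3, 1, 2]  (obs o_1=2)
t=2: δ = [1.440e-03, 5.400e-04, 3.840e-03, 1.440e-03]  ψ = [1, 0, 1, 1]  (obs o_2=3)
t=3: δ = [1.536e-04, 5.760e-04, 7.680e-05, 3.072e-04]  ψ = [2, 2, 2, 2]  (obs o_3=2)
backtrack: best end state = 1; path = [3, 1, 2, 1]

path = [3, 1, 2, 1]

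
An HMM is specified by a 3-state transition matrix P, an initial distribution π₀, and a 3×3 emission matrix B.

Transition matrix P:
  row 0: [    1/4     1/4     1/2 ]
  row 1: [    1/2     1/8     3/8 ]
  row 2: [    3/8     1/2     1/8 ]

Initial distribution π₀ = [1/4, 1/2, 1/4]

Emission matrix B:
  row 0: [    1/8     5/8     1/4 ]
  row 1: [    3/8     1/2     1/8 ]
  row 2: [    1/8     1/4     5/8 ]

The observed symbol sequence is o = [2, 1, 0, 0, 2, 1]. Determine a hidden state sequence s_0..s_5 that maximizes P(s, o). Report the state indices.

path = [2, 0, 2, 1, 2, 1]

t=0: δ = [6.250e-02, 6.250e-02, 1.562e-01]  (obs o_0=2)
t=1: δ = [3.662e-02, 3.906e-02, 7.812e-03]  ψ = [2, 2, 0]  (obs o_1=1)
t=2: δ = [2.441e-03, 3.433e-03, 2.289e-03]  ψ = [1, 0, 0]  (obs o_2=0)
t=3: δ = [2.146e-04, 4.292e-04, 1.609e-04]  ψ = [1, 2, 1]  (obs o_3=0)
t=4: δ = [5.364e-05, 1.006e-05, 1.006e-04]  ψ = [1, 2, 1]  (obs o_4=2)
t=5: δ = [2.357e-05, 2.515e-05, 6.706e-06]  ψ = [2, 2, 0]  (obs o_5=1)
backtrack: best end state = 1; path = [2, 0, 2, 1, 2, 1]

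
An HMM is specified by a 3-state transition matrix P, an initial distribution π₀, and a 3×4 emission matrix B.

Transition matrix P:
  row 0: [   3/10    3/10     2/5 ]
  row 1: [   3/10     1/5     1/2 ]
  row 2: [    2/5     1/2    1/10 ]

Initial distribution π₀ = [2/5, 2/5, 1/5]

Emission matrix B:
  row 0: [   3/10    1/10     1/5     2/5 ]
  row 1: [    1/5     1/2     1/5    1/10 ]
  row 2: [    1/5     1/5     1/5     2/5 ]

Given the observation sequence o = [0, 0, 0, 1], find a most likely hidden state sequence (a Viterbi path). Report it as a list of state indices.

t=0: δ = [1.200e-01, 8.000e-02, 4.000e-02]  (obs o_0=0)
t=1: δ = [1.080e-02, 7.200e-03, 9.600e-03]  ψ = [0, 0, 0]  (obs o_1=0)
t=2: δ = [1.152e-03, 9.600e-04, 8.640e-04]  ψ = [2, 2, 0]  (obs o_2=0)
t=3: δ = [3.456e-05, 2.160e-04, 9.600e-05]  ψ = [0, 2, 1]  (obs o_3=1)
backtrack: best end state = 1; path = [0, 0, 2, 1]

path = [0, 0, 2, 1]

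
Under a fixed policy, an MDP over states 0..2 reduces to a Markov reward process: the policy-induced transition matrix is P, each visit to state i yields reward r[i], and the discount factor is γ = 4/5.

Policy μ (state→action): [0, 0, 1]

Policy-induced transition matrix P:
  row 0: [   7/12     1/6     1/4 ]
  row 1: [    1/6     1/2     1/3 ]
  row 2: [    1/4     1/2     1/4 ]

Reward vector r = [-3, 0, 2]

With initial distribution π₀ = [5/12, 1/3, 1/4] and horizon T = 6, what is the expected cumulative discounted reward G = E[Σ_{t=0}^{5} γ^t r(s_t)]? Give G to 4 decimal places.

G = -1.9970

t=0: π = [0.4167, 0.3333, 0.2500], E[r] = -0.7500, γ^t·E[r] = -0.750000, running G = -0.750000
t=1: π = [0.3611, 0.3611, 0.2778], E[r] = -0.5278, γ^t·E[r] = -0.422222, running G = -1.172222
t=2: π = [0.3403, 0.3796, 0.2801], E[r] = -0.4606, γ^t·E[r] = -0.294815, running G = -1.467037
t=3: π = [0.3318, 0.3866, 0.2816], E[r] = -0.4321, γ^t·E[r] = -0.221235, running G = -1.688272
t=4: π = [0.3284, 0.3894, 0.2822], E[r] = -0.4207, γ^t·E[r] = -0.172326, running G = -1.860598
t=5: π = [0.3270, 0.3905, 0.2825], E[r] = -0.4161, γ^t·E[r] = -0.136358, running G = -1.996955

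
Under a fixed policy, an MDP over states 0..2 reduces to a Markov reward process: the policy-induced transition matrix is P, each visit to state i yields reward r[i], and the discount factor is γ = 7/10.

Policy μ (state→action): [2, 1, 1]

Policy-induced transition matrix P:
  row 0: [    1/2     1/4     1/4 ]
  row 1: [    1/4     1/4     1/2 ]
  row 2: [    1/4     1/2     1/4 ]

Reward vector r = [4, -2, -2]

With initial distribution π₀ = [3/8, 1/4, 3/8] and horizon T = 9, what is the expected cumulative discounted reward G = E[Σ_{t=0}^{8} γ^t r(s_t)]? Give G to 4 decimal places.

G = 0.3030

t=0: π = [0.3750, 0.2500, 0.3750], E[r] = 0.2500, γ^t·E[r] = 0.250000, running G = 0.250000
t=1: π = [0.3438, 0.3438, 0.3125], E[r] = 0.0625, γ^t·E[r] = 0.043750, running G = 0.293750
t=2: π = [0.3359, 0.3281, 0.3359], E[r] = 0.0156, γ^t·E[r] = 0.007656, running G = 0.301406
t=3: π = [0.3340, 0.3340, 0.3320], E[r] = 0.0039, γ^t·E[r] = 0.001340, running G = 0.302746
t=4: π = [0.3335, 0.3330, 0.3335], E[r] = 0.0010, γ^t·E[r] = 0.000234, running G = 0.302981
t=5: π = [0.3334, 0.3334, 0.3333], E[r] = 0.0002, γ^t·E[r] = 0.000041, running G = 0.303022
t=6: π = [0.3333, 0.3333, 0.3333], E[r] = 0.0001, γ^t·E[r] = 0.000007, running G = 0.303029
t=7: π = [0.3333, 0.3333, 0.3333], E[r] = 0.0000, γ^t·E[r] = 0.000001, running G = 0.303030
t=8: π = [0.3333, 0.3333, 0.3333], E[r] = 0.0000, γ^t·E[r] = 0.000000, running G = 0.303030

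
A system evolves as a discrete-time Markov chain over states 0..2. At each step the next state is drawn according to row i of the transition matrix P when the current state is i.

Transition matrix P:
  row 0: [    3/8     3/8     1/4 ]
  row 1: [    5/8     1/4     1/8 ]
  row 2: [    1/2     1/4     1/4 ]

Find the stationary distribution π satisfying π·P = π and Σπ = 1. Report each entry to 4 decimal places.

π = [0.4789, 0.3099, 0.2113]

Balance equations π_j = Σ_i π_i·P[i][j]:
  π_0 = 3/8·π_0 + 5/8·π_1 + 1/2·π_2
  π_1 = 3/8·π_0 + 1/4·π_1 + 1/4·π_2
  normalize: π_0 + π_1 + π_2 = 1
Solving the linear system gives exactly π = [34/71, 22/71, 15/71].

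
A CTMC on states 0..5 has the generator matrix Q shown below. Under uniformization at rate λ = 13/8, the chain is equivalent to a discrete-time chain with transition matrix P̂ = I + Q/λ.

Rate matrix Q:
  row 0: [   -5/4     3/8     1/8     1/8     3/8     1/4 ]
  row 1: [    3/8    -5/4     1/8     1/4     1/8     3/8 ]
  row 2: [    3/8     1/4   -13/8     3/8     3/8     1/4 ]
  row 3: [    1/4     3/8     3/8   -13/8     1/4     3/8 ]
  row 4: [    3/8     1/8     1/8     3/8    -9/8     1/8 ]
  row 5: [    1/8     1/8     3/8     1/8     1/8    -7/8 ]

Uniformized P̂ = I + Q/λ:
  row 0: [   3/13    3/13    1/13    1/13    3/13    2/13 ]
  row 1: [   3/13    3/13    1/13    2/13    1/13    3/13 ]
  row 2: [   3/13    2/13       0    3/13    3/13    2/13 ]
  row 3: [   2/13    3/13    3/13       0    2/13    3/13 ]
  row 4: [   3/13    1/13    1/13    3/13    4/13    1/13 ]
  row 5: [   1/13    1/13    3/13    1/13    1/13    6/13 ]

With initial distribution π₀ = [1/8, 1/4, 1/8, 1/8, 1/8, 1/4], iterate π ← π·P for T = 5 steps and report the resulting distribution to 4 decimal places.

t=0: π = [0.1250, 0.2500, 0.1250, 0.1250, 0.1250, 0.2500]
t=1: π = [0.1827, 0.1635, 0.1250, 0.1250, 0.1538, 0.2500]
t=2: π = [0.1827, 0.1590, 0.1250, 0.1228, 0.1694, 0.2411]
t=3: π = [0.1842, 0.1580, 0.1233, 0.1250, 0.1728, 0.2367]
t=4: π = [0.1847, 0.1583, 0.1231, 0.1250, 0.1737, 0.2352]
t=5: π = [0.1850, 0.1584, 0.1229, 0.1251, 0.1740, 0.2346]

π = [0.1850, 0.1584, 0.1229, 0.1251, 0.1740, 0.2346]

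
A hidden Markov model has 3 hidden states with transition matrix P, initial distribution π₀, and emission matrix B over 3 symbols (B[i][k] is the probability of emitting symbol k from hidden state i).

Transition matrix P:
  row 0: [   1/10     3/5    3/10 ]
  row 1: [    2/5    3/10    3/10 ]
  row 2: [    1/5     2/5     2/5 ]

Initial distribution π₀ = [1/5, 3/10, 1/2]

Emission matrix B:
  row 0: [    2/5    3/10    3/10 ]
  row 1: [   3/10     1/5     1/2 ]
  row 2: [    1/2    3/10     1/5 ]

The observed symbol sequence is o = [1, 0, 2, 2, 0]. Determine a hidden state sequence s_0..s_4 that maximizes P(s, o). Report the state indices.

t=0: δ = [6.000e-02, 6.000e-02, 1.500e-01]  (obs o_0=1)
t=1: δ = [1.200e-02, 1.800e-02, 3.000e-02]  ψ = [2, 2, 2]  (obs o_1=0)
t=2: δ = [2.160e-03, 6.000e-03, 2.400e-03]  ψ = [1, 2, 2]  (obs o_2=2)
t=3: δ = [7.200e-04, 9.000e-04, 3.600e-04]  ψ = [1, 1, 1]  (obs o_3=2)
t=4: δ = [1.440e-04, 1.296e-04, 1.350e-04]  ψ = [1, 0, 1]  (obs o_4=0)
backtrack: best end state = 0; path = [2, 2, 1, 1, 0]

path = [2, 2, 1, 1, 0]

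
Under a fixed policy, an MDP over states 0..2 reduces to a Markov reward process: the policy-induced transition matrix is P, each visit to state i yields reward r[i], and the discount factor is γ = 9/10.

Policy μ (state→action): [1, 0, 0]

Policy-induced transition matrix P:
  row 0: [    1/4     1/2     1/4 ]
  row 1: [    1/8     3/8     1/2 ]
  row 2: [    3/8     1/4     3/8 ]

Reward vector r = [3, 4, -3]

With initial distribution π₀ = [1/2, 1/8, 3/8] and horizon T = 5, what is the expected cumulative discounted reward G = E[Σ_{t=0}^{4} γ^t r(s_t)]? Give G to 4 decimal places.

G = 4.4076

t=0: π = [0.5000, 0.1250, 0.3750], E[r] = 0.8750, γ^t·E[r] = 0.875000, running G = 0.875000
t=1: π = [0.2813, 0.3906, 0.3281], E[r] = 1.4219, γ^t·E[r] = 1.279688, running G = 2.154688
t=2: π = [0.2422, 0.3691, 0.3887], E[r] = 1.0371, γ^t·E[r] = 0.840059, running G = 2.994746
t=3: π = [0.2524, 0.3567, 0.3909], E[r] = 1.0115, γ^t·E[r] = 0.737365, running G = 3.732111
t=4: π = [0.2543, 0.3577, 0.3880], E[r] = 1.0295, γ^t·E[r] = 0.675462, running G = 4.407573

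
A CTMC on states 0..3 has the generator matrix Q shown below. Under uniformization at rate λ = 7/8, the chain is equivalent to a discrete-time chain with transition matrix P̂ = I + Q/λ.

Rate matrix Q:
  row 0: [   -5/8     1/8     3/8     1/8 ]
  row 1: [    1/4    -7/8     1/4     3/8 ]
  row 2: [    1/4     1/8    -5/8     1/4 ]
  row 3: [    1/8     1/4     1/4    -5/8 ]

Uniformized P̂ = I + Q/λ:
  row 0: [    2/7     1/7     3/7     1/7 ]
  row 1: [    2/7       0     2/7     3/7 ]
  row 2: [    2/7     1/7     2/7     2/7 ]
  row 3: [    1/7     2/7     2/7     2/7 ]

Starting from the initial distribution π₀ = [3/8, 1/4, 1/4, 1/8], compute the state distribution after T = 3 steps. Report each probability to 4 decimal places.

π = [0.2478, 0.1574, 0.3211, 0.2737]

t=0: π = [0.3750, 0.2500, 0.2500, 0.1250]
t=1: π = [0.2679, 0.1250, 0.3393, 0.2679]
t=2: π = [0.2474, 0.1633, 0.3240, 0.2653]
t=3: π = [0.2478, 0.1574, 0.3211, 0.2737]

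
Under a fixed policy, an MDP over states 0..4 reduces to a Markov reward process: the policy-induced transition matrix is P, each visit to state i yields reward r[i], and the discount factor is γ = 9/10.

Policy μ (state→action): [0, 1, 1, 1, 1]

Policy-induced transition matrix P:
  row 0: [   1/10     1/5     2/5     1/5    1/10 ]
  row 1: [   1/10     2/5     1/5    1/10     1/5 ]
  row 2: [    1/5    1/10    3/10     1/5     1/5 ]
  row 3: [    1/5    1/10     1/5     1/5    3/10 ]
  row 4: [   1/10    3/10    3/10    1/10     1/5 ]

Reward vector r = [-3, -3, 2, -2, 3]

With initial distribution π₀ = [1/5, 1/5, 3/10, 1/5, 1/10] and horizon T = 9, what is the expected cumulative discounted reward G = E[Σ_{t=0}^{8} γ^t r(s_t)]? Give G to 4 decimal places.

G = -1.9546

t=0: π = [0.2000, 0.2000, 0.3000, 0.2000, 0.1000], E[r] = -0.7000, γ^t·E[r] = -0.700000, running G = -0.700000
t=1: π = [0.1500, 0.2000, 0.2800, 0.1700, 0.2000], E[r] = -0.2300, γ^t·E[r] = -0.207000, running G = -0.907000
t=2: π = [0.1450, 0.2150, 0.2780, 0.1600, 0.2020], E[r] = -0.2380, γ^t·E[r] = -0.192780, running G = -1.099780
t=3: π = [0.1438, 0.2194, 0.2770, 0.1583, 0.2015], E[r] = -0.2477, γ^t·E[r] = -0.180573, running G = -1.280353
t=4: π = [0.1435, 0.2205, 0.2766, 0.1579, 0.2015], E[r] = -0.2503, γ^t·E[r] = -0.164248, running G = -1.444601
t=5: π = [0.1435, 0.2208, 0.2765, 0.1578, 0.2014], E[r] = -0.2510, γ^t·E[r] = -0.148217, running G = -1.592818
t=6: π = [0.1434, 0.2209, 0.2765, 0.1578, 0.2014], E[r] = -0.2512, γ^t·E[r] = -0.133490, running G = -1.726308
t=7: π = [0.1434, 0.2209, 0.2765, 0.1578, 0.2014], E[r] = -0.2512, γ^t·E[r] = -0.120163, running G = -1.846471
t=8: π = [0.1434, 0.2209, 0.2765, 0.1578, 0.2014], E[r] = -0.2512, γ^t·E[r] = -0.108152, running G = -1.954624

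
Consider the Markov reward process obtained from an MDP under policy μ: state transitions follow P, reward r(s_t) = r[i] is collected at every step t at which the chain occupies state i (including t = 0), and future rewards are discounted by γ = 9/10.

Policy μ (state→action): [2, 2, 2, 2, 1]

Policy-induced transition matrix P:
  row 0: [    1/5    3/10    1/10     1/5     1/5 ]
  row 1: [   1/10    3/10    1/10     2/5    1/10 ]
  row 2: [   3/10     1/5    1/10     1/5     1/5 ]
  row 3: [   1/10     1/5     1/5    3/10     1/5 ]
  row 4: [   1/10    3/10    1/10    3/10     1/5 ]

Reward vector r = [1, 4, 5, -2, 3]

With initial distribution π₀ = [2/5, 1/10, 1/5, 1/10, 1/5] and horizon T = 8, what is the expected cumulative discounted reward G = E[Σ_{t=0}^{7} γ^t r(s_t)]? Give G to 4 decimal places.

t=0: π = [0.4000, 0.1000, 0.2000, 0.1000, 0.2000], E[r] = 2.2000, γ^t·E[r] = 2.200000, running G = 2.200000
t=1: π = [0.1800, 0.2700, 0.1100, 0.2500, 0.1900], E[r] = 1.8800, γ^t·E[r] = 1.692000, running G = 3.892000
t=2: π = [0.1400, 0.2640, 0.1250, 0.2980, 0.1730], E[r] = 1.7440, γ^t·E[r] = 1.412640, running G = 5.304640
t=3: π = [0.1390, 0.2577, 0.1298, 0.2999, 0.1736], E[r] = 1.7398, γ^t·E[r] = 1.268314, running G = 6.572954
t=4: π = [0.1399, 0.2570, 0.1300, 0.2989, 0.1742], E[r] = 1.7428, γ^t·E[r] = 1.143477, running G = 7.716432
t=5: π = [0.1400, 0.2571, 0.1299, 0.2987, 0.1743], E[r] = 1.7433, γ^t·E[r] = 1.029420, running G = 8.745852
t=6: π = [0.1400, 0.2571, 0.1299, 0.2987, 0.1743], E[r] = 1.7433, γ^t·E[r] = 0.926467, running G = 9.672319
t=7: π = [0.1400, 0.2571, 0.1299, 0.2987, 0.1743], E[r] = 1.7433, γ^t·E[r] = 0.833813, running G = 10.506131

G = 10.5061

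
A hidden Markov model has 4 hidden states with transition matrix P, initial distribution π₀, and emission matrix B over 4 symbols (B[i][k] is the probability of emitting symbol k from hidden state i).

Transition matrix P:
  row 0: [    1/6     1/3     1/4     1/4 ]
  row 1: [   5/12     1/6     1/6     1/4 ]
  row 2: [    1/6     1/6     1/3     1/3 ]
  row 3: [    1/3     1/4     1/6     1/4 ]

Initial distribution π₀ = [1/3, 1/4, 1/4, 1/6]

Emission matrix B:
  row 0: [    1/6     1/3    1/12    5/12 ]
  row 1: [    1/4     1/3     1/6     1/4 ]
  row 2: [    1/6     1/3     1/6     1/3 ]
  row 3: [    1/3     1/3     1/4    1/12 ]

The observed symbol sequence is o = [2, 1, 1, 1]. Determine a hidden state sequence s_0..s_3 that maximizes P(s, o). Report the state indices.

path = [1, 0, 1, 0]

t=0: δ = [2.778e-02, 4.167e-02, 4.167e-02, 4.167e-02]  (obs o_0=2)
t=1: δ = [5.787e-03, 3.472e-03, 4.630e-03, 4.630e-03]  ψ = [1, 3, 2, 2]  (obs o_1=1)
t=2: δ = [5.144e-04, 6.430e-04, 5.144e-04, 5.144e-04]  ψ = [3, 0, 2, 2]  (obs o_2=1)
t=3: δ = [8.931e-05, 5.716e-05, 5.716e-05, 5.716e-05]  ψ = [1, 0, 2, 2]  (obs o_3=1)
backtrack: best end state = 0; path = [1, 0, 1, 0]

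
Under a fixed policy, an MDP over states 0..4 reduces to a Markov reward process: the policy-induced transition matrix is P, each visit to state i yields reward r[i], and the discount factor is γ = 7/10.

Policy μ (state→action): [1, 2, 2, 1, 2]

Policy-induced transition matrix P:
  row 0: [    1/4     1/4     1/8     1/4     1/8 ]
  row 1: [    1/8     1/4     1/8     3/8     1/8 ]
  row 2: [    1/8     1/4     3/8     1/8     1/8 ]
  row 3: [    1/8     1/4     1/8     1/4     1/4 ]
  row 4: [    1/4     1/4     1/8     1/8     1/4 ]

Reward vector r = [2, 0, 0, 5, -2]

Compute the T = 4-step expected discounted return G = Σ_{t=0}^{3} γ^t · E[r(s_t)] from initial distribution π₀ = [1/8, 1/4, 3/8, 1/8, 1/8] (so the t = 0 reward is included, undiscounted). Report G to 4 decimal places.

t=0: π = [0.1250, 0.2500, 0.3750, 0.1250, 0.1250], E[r] = 0.6250, γ^t·E[r] = 0.625000, running G = 0.625000
t=1: π = [0.1563, 0.2500, 0.2188, 0.2188, 0.1563], E[r] = 1.0938, γ^t·E[r] = 0.765625, running G = 1.390625
t=2: π = [0.1641, 0.2500, 0.1797, 0.2344, 0.1719], E[r] = 1.1563, γ^t·E[r] = 0.566563, running G = 1.957188
t=3: π = [0.1670, 0.2500, 0.1699, 0.2373, 0.1758], E[r] = 1.1689, γ^t·E[r] = 0.400948, running G = 2.358136

G = 2.3581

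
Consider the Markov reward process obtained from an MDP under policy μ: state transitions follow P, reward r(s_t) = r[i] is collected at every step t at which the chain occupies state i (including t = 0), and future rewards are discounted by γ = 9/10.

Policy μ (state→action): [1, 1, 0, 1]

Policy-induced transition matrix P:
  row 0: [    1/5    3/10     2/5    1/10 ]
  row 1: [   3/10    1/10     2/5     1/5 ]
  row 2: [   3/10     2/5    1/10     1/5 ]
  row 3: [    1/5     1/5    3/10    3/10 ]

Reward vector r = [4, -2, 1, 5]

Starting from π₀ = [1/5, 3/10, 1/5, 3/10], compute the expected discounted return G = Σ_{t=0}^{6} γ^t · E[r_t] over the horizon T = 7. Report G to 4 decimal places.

G = 9.4628

t=0: π = [0.2000, 0.3000, 0.2000, 0.3000], E[r] = 1.9000, γ^t·E[r] = 1.900000, running G = 1.900000
t=1: π = [0.2500, 0.2300, 0.3100, 0.2100], E[r] = 1.9000, γ^t·E[r] = 1.710000, running G = 3.610000
t=2: π = [0.2540, 0.2640, 0.2860, 0.1960], E[r] = 1.7540, γ^t·E[r] = 1.420740, running G = 5.030740
t=3: π = [0.2550, 0.2562, 0.2946, 0.1942], E[r] = 1.7732, γ^t·E[r] = 1.292663, running G = 6.323403
t=4: π = [0.2551, 0.2588, 0.2922, 0.1939], E[r] = 1.7645, γ^t·E[r] = 1.157702, running G = 7.481104
t=5: π = [0.2551, 0.2581, 0.2929, 0.1939], E[r] = 1.7666, γ^t·E[r] = 1.043179, running G = 8.524283
t=6: π = [0.2551, 0.2583, 0.2927, 0.1939], E[r] = 1.7659, γ^t·E[r] = 0.938493, running G = 9.462776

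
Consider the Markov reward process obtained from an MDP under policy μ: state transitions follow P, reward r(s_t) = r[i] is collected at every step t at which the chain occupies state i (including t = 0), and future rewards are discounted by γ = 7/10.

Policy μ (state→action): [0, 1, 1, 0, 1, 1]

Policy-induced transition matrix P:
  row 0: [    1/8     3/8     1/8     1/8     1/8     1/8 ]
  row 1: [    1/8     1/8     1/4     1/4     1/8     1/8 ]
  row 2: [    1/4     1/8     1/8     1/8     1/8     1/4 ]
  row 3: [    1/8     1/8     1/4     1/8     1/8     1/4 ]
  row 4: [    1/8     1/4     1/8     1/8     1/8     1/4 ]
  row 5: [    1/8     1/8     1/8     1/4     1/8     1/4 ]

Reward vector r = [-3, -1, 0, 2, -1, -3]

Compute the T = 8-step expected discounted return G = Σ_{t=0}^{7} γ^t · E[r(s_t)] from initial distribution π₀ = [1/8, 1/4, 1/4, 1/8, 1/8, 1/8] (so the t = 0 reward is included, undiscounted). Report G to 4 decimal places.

t=0: π = [0.1250, 0.2500, 0.2500, 0.1250, 0.1250, 0.1250], E[r] = -0.8750, γ^t·E[r] = -0.875000, running G = -0.875000
t=1: π = [0.1563, 0.1719, 0.1719, 0.1719, 0.1250, 0.2031], E[r] = -1.0313, γ^t·E[r] = -0.721875, running G = -1.596875
t=2: π = [0.1465, 0.1797, 0.1680, 0.1719, 0.1250, 0.2090], E[r] = -1.0273, γ^t·E[r] = -0.503398, running G = -2.100273
t=3: π = [0.1460, 0.1772, 0.1689, 0.1736, 0.1250, 0.2092], E[r] = -1.0208, γ^t·E[r] = -0.350118, running G = -2.450391
t=4: π = [0.1461, 0.1771, 0.1689, 0.1733, 0.1250, 0.2096], E[r] = -1.0226, γ^t·E[r] = -0.245537, running G = -2.695928
t=5: π = [0.1461, 0.1772, 0.1688, 0.1733, 0.1250, 0.2096], E[r] = -1.0226, γ^t·E[r] = -0.171865, running G = -2.867793
t=6: π = [0.1461, 0.1772, 0.1688, 0.1733, 0.1250, 0.2096], E[r] = -1.0225, γ^t·E[r] = -0.120301, running G = -2.988094
t=7: π = [0.1461, 0.1772, 0.1688, 0.1733, 0.1250, 0.2096], E[r] = -1.0225, γ^t·E[r] = -0.084211, running G = -3.072306

G = -3.0723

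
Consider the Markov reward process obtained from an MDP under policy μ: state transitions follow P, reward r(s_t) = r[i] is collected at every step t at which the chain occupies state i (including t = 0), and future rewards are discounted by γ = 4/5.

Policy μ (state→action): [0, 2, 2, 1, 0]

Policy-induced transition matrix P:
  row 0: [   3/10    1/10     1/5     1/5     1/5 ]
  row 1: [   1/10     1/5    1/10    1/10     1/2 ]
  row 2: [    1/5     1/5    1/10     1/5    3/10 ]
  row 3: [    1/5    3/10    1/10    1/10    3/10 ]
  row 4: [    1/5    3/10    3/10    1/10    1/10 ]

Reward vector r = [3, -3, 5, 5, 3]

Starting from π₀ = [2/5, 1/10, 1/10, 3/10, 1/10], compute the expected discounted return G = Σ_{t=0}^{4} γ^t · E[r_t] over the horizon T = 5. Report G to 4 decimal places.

t=0: π = [0.4000, 0.1000, 0.1000, 0.3000, 0.1000], E[r] = 3.2000, γ^t·E[r] = 3.200000, running G = 3.200000
t=1: π = [0.2300, 0.2000, 0.1600, 0.1500, 0.2600], E[r] = 2.4200, γ^t·E[r] = 1.936000, running G = 5.136000
t=2: π = [0.2030, 0.2180, 0.1750, 0.1390, 0.2650], E[r] = 2.3200, γ^t·E[r] = 1.484800, running G = 6.620800
t=3: π = [0.1985, 0.2201, 0.1733, 0.1378, 0.2703], E[r] = 2.3016, γ^t·E[r] = 1.178419, running G = 7.799219
t=4: π = [0.1978, 0.2210, 0.1739, 0.1372, 0.2701], E[r] = 2.2964, γ^t·E[r] = 0.940614, running G = 8.739833

G = 8.7398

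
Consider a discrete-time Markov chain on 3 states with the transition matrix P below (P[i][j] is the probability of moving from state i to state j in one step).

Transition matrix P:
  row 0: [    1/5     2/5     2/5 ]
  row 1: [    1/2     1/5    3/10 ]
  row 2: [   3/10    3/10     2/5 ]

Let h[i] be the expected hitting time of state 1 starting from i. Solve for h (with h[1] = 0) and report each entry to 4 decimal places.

h = [2.7778, 0.0000, 3.0556]

First-step conditioning: h[1] = 0; for i ≠ 1, h[i] = 1 + Σ_k P[i][k]·h[k].
  h[0] = 1 + 1/5·h[0] + 2/5·h[2]
  h[2] = 1 + 3/10·h[0] + 2/5·h[2]
Solving the 2×2 linear system over states ≠ 1 gives exactly h = [25/9, 0, 55/18] (h[1] = 0 is the target).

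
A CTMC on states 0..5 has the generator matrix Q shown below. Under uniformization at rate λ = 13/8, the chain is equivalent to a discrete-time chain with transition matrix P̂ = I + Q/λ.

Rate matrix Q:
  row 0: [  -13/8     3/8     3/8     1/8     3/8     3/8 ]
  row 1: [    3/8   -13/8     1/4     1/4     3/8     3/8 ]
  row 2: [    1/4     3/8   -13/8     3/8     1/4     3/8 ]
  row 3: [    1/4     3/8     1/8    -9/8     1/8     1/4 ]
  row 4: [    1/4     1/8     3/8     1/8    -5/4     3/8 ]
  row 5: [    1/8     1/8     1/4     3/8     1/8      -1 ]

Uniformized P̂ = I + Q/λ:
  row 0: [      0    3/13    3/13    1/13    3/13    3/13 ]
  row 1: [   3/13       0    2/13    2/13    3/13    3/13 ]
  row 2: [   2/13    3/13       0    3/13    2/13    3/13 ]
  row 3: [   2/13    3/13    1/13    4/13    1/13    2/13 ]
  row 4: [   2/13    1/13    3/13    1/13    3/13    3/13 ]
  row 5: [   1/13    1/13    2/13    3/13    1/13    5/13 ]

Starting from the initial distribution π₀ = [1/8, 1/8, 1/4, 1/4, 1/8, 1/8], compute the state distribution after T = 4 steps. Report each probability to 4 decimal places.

π = [0.1256, 0.1365, 0.1390, 0.1923, 0.1514, 0.2552]

t=0: π = [0.1250, 0.1250, 0.2500, 0.2500, 0.1250, 0.1250]
t=1: π = [0.1346, 0.1635, 0.1154, 0.2019, 0.1538, 0.2308]
t=2: π = [0.1280, 0.1339, 0.1428, 0.1893, 0.1553, 0.2507]
t=3: π = [0.1252, 0.1374, 0.1391, 0.1915, 0.1521, 0.2548]
t=4: π = [0.1256, 0.1365, 0.1390, 0.1923, 0.1514, 0.2552]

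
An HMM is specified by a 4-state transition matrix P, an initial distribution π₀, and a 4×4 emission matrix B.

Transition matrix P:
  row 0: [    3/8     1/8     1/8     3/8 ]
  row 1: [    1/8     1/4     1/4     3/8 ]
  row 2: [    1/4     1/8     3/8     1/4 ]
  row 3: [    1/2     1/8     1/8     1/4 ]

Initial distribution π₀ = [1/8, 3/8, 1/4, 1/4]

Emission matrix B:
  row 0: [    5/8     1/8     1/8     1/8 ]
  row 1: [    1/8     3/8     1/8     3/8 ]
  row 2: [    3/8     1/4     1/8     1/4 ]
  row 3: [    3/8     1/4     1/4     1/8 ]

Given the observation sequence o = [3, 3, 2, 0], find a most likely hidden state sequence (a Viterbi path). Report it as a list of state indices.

path = [1, 1, 3, 0]

t=0: δ = [1.562e-02, 1.406e-01, 6.250e-02, 3.125e-02]  (obs o_0=3)
t=1: δ = [2.197e-03, 1.318e-02, 8.789e-03, 6.592e-03]  ψ = [1, 1, 1, 1]  (obs o_1=3)
t=2: δ = [4.120e-04, 4.120e-04, 4.120e-04, 1.236e-03]  ψ = [3, 1, 1, 1]  (obs o_2=2)
t=3: δ = [3.862e-04, 1.931e-05, 5.794e-05, 1.159e-04]  ψ = [3, 3, 2, 3]  (obs o_3=0)
backtrack: best end state = 0; path = [1, 1, 3, 0]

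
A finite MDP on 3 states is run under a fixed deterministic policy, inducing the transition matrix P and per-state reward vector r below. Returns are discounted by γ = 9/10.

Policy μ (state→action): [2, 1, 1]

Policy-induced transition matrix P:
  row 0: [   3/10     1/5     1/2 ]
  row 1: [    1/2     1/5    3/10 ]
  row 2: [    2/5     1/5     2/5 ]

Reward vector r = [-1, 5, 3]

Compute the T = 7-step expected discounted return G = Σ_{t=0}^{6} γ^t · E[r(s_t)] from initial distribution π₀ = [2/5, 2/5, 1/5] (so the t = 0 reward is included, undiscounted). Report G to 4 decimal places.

G = 10.0373

t=0: π = [0.4000, 0.4000, 0.2000], E[r] = 2.2000, γ^t·E[r] = 2.200000, running G = 2.200000
t=1: π = [0.4000, 0.2000, 0.4000], E[r] = 1.8000, γ^t·E[r] = 1.620000, running G = 3.820000
t=2: π = [0.3800, 0.2000, 0.4200], E[r] = 1.8800, γ^t·E[r] = 1.522800, running G = 5.342800
t=3: π = [0.3820, 0.2000, 0.4180], E[r] = 1.8720, γ^t·E[r] = 1.364688, running G = 6.707488
t=4: π = [0.3818, 0.2000, 0.4182], E[r] = 1.8728, γ^t·E[r] = 1.228744, running G = 7.936232
t=5: π = [0.3818, 0.2000, 0.4182], E[r] = 1.8727, γ^t·E[r] = 1.105822, running G = 9.042055
t=6: π = [0.3818, 0.2000, 0.4182], E[r] = 1.8727, γ^t·E[r] = 0.995244, running G = 10.037299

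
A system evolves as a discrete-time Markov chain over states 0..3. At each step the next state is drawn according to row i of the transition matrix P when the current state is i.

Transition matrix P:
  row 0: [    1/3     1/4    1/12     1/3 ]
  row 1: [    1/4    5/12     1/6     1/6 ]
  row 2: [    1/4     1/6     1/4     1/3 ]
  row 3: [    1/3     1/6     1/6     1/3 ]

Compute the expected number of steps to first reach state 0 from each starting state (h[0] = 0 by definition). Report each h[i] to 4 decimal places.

First-step conditioning: h[0] = 0; for i ≠ 0, h[i] = 1 + Σ_k P[i][k]·h[k].
  h[1] = 1 + 5/12·h[1] + 1/6·h[2] + 1/6·h[3]
  h[2] = 1 + 1/6·h[1] + 1/4·h[2] + 1/3·h[3]
  h[3] = 1 + 1/6·h[1] + 1/6·h[2] + 1/3·h[3]
Solving the 3×3 linear system over states ≠ 0 gives exactly h = [0, 330/89, 324/89, 297/89] (h[0] = 0 is the target).

h = [0.0000, 3.7079, 3.6404, 3.3371]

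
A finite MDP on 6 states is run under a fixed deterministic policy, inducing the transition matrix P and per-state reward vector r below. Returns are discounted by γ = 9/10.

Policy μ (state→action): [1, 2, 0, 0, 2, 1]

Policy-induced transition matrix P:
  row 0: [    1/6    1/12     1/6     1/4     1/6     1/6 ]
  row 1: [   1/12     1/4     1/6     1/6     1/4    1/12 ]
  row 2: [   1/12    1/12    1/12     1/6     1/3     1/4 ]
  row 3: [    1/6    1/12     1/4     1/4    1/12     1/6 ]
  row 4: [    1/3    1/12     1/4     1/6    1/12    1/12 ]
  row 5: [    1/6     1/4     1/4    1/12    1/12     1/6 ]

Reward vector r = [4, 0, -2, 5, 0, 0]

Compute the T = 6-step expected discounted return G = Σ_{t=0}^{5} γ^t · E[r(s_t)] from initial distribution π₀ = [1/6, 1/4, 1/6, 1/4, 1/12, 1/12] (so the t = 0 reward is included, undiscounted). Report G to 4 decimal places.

G = 5.9845

t=0: π = [0.1667, 0.2500, 0.1667, 0.2500, 0.0833, 0.0833], E[r] = 1.5833, γ^t·E[r] = 1.583333, running G = 1.583333
t=1: π = [0.1458, 0.1389, 0.1875, 0.1944, 0.1806, 0.1528], E[r] = 1.1806, γ^t·E[r] = 1.062500, running G = 2.645833
t=2: π = [0.1696, 0.1319, 0.1950, 0.1823, 0.1655, 0.1557], E[r] = 1.1997, γ^t·E[r] = 0.971719, running G = 3.617552
t=3: π = [0.1670, 0.1313, 0.1924, 0.1830, 0.1682, 0.1581], E[r] = 1.1984, γ^t·E[r] = 0.873598, running G = 4.491150
t=4: π = [0.1677, 0.1316, 0.1931, 0.1827, 0.1672, 0.1577], E[r] = 1.1980, γ^t·E[r] = 0.786040, running G = 5.277190
t=5: π = [0.1675, 0.1316, 0.1929, 0.1827, 0.1675, 0.1579], E[r] = 1.1978, γ^t·E[r] = 0.707276, running G = 5.984466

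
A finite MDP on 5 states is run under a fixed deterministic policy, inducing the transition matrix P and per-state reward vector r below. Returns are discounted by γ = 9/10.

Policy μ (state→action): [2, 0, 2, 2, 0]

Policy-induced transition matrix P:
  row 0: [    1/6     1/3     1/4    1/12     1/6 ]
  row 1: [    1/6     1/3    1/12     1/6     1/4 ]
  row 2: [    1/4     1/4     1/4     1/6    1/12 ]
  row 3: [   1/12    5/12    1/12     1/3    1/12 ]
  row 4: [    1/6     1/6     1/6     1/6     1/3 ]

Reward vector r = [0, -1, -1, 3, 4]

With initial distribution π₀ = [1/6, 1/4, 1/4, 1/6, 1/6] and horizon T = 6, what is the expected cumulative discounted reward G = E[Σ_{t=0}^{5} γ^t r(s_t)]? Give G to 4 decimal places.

t=0: π = [0.1667, 0.2500, 0.2500, 0.1667, 0.1667], E[r] = 0.6667, γ^t·E[r] = 0.666667, running G = 0.666667
t=1: π = [0.1736, 0.2986, 0.1667, 0.1806, 0.1806], E[r] = 0.7986, γ^t·E[r] = 0.718750, running G = 1.385417
t=2: π = [0.1655, 0.3044, 0.1551, 0.1823, 0.1927], E[r] = 0.8582, γ^t·E[r] = 0.695156, running G = 2.080573
t=3: π = [0.1644, 0.3035, 0.1528, 0.1833, 0.1960], E[r] = 0.8776, γ^t·E[r] = 0.639773, running G = 2.720346
t=4: π = [0.1641, 0.3032, 0.1525, 0.1835, 0.1966], E[r] = 0.8813, γ^t·E[r] = 0.578209, running G = 3.298555
t=5: π = [0.1641, 0.3031, 0.1525, 0.1836, 0.1967], E[r] = 0.8819, γ^t·E[r] = 0.520740, running G = 3.819295

G = 3.8193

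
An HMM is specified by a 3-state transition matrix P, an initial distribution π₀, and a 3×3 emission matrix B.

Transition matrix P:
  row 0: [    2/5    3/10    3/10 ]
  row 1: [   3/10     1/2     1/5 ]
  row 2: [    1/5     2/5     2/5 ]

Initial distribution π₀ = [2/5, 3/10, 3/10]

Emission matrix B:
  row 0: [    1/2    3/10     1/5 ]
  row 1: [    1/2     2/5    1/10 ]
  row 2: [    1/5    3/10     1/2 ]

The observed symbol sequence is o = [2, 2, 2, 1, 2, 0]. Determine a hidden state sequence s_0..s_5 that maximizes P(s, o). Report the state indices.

t=0: δ = [8.000e-02, 3.000e-02, 1.500e-01]  (obs o_0=2)
t=1: δ = [6.400e-03, 6.000e-03, 3.000e-02]  ψ = [0, 2, 2]  (obs o_1=2)
t=2: δ = [1.200e-03, 1.200e-03, 6.000e-03]  ψ = [2, 2, 2]  (obs o_2=2)
t=3: δ = [3.600e-04, 9.600e-04, 7.200e-04]  ψ = [2, 2, 2]  (obs o_3=1)
t=4: δ = [5.760e-05, 4.800e-05, 1.440e-04]  ψ = [1, 1, 2]  (obs o_4=2)
t=5: δ = [1.440e-05, 2.880e-05, 1.152e-05]  ψ = [2, 2, 2]  (obs o_5=0)
backtrack: best end state = 1; path = [2, 2, 2, 2, 2, 1]

path = [2, 2, 2, 2, 2, 1]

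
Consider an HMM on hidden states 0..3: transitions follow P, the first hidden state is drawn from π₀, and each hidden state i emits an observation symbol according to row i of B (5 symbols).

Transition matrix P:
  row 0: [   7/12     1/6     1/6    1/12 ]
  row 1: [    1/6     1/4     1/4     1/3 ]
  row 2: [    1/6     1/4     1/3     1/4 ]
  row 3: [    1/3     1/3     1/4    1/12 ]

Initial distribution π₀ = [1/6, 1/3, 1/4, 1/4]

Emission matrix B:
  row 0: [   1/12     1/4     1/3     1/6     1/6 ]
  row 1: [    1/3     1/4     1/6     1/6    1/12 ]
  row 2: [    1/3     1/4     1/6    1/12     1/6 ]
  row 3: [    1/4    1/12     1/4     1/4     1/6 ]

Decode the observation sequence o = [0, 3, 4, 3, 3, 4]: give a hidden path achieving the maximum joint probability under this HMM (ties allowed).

path = [1, 3, 0, 0, 0, 0]

t=0: δ = [1.389e-02, 1.111e-01, 8.333e-02, 6.250e-02]  (obs o_0=0)
t=1: δ = [3.472e-03, 4.630e-03, 2.315e-03, 9.259e-03]  ψ = [3, 1, 1, 1]  (obs o_1=3)
t=2: δ = [5.144e-04, 2.572e-04, 3.858e-04, 2.572e-04]  ψ = [3, 3, 3, 1]  (obs o_2=4)
t=3: δ = [5.001e-05, 1.608e-05, 1.072e-05, 2.411e-05]  ψ = [0, 2, 2, 2]  (obs o_3=3)
t=4: δ = [4.862e-06, 1.389e-06, 6.946e-07, 1.340e-06]  ψ = [0, 0, 0, 1]  (obs o_4=3)
t=5: δ = [4.727e-07, 6.753e-08, 1.351e-07, 7.718e-08]  ψ = [0, 0, 0, 1]  (obs o_5=4)
backtrack: best end state = 0; path = [1, 3, 0, 0, 0, 0]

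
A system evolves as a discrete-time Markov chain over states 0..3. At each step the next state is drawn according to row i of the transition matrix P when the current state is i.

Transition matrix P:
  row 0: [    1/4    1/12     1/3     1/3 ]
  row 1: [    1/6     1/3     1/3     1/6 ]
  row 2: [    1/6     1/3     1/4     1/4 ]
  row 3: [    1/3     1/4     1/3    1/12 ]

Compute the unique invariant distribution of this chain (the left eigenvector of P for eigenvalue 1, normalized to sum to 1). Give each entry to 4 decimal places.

π = [0.2203, 0.2607, 0.3077, 0.2114]

Balance equations π_j = Σ_i π_i·P[i][j]:
  π_0 = 1/4·π_0 + 1/6·π_1 + 1/6·π_2 + 1/3·π_3
  π_1 = 1/12·π_0 + 1/3·π_1 + 1/3·π_2 + 1/4·π_3
  π_2 = 1/3·π_0 + 1/3·π_1 + 1/4·π_2 + 1/3·π_3
  normalize: π_0 + π_1 + π_2 + π_3 = 1
Solving the linear system gives exactly π = [398/1807, 471/1807, 4/13, 382/1807].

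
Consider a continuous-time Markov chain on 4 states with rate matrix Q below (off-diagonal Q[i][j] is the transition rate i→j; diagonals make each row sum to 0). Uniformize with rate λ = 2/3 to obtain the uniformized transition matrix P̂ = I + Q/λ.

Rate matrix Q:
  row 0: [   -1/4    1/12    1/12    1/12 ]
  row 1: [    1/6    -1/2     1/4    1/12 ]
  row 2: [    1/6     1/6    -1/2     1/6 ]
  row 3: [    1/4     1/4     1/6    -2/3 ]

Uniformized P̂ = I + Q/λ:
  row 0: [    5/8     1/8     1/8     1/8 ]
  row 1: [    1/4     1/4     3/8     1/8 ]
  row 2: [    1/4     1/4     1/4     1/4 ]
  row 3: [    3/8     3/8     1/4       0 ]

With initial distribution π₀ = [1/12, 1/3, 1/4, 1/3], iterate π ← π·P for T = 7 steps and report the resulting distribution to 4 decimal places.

π = [0.4269, 0.2137, 0.2234, 0.1360]

t=0: π = [0.0833, 0.3333, 0.2500, 0.3333]
t=1: π = [0.3229, 0.2813, 0.2813, 0.1146]
t=2: π = [0.3854, 0.2240, 0.2448, 0.1458]
t=3: π = [0.4128, 0.2201, 0.2298, 0.1374]
t=4: π = [0.4220, 0.2156, 0.2259, 0.1366]
t=5: π = [0.4253, 0.2143, 0.2242, 0.1362]
t=6: π = [0.4265, 0.2139, 0.2236, 0.1360]
t=7: π = [0.4269, 0.2137, 0.2234, 0.1360]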